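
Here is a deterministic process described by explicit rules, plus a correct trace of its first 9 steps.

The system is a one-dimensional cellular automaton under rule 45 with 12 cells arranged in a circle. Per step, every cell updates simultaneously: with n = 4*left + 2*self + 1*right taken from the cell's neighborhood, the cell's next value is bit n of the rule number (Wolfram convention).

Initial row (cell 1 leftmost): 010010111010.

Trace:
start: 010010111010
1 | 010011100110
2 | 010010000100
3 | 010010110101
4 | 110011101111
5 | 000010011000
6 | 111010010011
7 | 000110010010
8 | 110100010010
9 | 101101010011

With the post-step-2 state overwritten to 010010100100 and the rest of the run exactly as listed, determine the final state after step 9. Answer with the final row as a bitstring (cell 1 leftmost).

011101011100

state after step 2 := 010010100100
3 | 010011100101
4 | 110010000111
5 | 000010110100
6 | 111011101101
7 | 000110011011
8 | 010100010110
9 | 011101011100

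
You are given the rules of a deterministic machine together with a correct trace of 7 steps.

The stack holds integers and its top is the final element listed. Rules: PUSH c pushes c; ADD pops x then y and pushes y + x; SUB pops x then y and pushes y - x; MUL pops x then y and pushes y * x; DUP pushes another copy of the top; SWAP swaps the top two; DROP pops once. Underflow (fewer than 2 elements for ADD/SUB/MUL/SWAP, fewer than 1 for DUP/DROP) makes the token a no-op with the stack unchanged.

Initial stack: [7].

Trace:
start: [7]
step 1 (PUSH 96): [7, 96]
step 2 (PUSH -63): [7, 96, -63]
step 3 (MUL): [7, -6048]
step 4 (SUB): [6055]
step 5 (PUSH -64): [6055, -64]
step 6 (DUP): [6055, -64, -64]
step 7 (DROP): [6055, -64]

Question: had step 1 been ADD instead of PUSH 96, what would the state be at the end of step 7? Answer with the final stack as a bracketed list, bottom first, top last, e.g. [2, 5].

[-441, -64]

(re-executing from step 1 with the substitution; state before step 1: [7])
step 1 (ADD): [7]
step 2 (PUSH -63): [7, -63]
step 3 (MUL): [-441]
step 4 (SUB): [-441]
step 5 (PUSH -64): [-441, -64]
step 6 (DUP): [-441, -64, -64]
step 7 (DROP): [-441, -64]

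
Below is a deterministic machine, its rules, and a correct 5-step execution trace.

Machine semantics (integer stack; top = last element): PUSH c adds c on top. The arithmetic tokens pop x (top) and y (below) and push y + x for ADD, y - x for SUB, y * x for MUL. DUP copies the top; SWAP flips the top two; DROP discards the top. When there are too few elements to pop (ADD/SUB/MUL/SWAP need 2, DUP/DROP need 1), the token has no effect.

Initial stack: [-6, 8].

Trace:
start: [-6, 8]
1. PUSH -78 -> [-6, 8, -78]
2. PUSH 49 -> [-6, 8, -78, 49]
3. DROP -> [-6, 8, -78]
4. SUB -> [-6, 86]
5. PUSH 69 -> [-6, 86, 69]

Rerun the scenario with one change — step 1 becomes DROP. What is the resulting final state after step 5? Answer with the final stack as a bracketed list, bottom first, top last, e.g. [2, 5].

[-6, 69]

(re-executing from step 1 with the substitution; state before step 1: [-6, 8])
1. DROP -> [-6]
2. PUSH 49 -> [-6, 49]
3. DROP -> [-6]
4. SUB -> [-6]
5. PUSH 69 -> [-6, 69]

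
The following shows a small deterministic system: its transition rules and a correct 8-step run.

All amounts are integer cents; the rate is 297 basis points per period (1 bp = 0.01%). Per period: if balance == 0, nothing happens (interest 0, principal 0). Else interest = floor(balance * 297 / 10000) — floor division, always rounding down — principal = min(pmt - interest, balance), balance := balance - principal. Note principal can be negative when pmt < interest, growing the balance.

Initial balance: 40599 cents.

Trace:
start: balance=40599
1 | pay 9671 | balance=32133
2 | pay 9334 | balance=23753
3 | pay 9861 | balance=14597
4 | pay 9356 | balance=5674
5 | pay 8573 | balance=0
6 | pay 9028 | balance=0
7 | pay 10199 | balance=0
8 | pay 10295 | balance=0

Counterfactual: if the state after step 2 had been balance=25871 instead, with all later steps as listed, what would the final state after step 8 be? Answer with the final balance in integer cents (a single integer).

0

state after step 2 := balance=25871
3 | pay 9861 | balance=16778
4 | pay 9356 | balance=7920
5 | pay 8573 | balance=0
6 | pay 9028 | balance=0
7 | pay 10199 | balance=0
8 | pay 10295 | balance=0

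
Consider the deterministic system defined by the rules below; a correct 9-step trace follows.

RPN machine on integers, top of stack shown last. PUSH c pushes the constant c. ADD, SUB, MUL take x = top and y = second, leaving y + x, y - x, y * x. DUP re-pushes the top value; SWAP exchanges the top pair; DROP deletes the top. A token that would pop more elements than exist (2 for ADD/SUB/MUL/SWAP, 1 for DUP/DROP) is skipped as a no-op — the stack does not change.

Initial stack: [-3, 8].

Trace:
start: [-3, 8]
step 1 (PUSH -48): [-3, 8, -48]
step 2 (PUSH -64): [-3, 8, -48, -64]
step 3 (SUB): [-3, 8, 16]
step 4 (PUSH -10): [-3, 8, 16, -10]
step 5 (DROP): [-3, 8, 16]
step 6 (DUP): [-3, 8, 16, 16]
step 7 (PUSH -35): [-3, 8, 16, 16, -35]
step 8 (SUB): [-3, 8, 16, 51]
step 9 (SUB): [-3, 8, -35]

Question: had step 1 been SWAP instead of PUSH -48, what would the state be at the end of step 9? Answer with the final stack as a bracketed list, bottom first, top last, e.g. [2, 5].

(re-executing from step 1 with the substitution; state before step 1: [-3, 8])
step 1 (SWAP): [8, -3]
step 2 (PUSH -64): [8, -3, -64]
step 3 (SUB): [8, 61]
step 4 (PUSH -10): [8, 61, -10]
step 5 (DROP): [8, 61]
step 6 (DUP): [8, 61, 61]
step 7 (PUSH -35): [8, 61, 61, -35]
step 8 (SUB): [8, 61, 96]
step 9 (SUB): [8, -35]

[8, -35]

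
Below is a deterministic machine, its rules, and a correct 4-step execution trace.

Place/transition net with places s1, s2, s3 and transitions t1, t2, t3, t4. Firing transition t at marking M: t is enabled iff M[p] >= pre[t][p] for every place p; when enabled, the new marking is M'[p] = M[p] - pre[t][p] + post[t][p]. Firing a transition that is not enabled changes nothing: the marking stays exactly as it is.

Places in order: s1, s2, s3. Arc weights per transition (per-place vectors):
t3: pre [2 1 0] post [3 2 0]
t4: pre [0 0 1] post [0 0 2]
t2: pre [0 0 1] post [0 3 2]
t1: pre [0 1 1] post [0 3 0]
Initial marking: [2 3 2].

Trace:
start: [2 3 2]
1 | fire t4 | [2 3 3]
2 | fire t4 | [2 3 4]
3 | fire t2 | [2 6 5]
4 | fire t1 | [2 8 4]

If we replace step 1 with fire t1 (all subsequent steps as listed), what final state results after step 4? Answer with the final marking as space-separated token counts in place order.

2 10 2

(re-executing from step 1 with the substitution; state before step 1: [2 3 2])
1 | fire t1 | [2 5 1]
2 | fire t4 | [2 5 2]
3 | fire t2 | [2 8 3]
4 | fire t1 | [2 10 2]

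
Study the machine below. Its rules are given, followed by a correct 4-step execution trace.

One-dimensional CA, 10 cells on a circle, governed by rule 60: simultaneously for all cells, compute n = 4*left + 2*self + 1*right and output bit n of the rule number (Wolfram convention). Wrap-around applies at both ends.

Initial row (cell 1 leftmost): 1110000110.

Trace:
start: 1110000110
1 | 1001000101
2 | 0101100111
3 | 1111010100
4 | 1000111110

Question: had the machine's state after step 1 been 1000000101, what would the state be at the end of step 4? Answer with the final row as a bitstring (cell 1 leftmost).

state after step 1 := 1000000101
2 | 0100000111
3 | 1110000100
4 | 1001000110

1001000110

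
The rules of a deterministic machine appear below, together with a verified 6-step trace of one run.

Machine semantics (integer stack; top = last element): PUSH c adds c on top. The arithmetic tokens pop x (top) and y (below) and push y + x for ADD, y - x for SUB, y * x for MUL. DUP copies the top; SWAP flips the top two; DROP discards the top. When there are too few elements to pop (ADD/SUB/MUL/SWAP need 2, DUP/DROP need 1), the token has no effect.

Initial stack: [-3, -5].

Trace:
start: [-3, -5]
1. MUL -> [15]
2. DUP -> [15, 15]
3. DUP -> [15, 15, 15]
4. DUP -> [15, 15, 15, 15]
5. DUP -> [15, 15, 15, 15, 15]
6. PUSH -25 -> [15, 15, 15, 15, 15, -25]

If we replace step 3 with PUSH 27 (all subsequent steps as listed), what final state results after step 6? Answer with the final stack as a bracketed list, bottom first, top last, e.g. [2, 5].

[15, 15, 27, 27, 27, -25]

(re-executing from step 3 with the substitution; state before step 3: [15, 15])
3. PUSH 27 -> [15, 15, 27]
4. DUP -> [15, 15, 27, 27]
5. DUP -> [15, 15, 27, 27, 27]
6. PUSH -25 -> [15, 15, 27, 27, 27, -25]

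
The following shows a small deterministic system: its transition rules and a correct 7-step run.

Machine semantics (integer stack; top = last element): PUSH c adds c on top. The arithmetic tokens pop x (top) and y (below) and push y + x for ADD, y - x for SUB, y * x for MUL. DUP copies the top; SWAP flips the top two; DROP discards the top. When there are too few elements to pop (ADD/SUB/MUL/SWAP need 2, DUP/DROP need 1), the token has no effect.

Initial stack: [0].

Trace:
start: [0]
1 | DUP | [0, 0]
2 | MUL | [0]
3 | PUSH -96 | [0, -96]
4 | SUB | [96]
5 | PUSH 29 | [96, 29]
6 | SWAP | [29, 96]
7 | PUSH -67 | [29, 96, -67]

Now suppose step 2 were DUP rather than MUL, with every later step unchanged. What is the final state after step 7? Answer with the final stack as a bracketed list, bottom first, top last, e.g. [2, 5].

(re-executing from step 2 with the substitution; state before step 2: [0, 0])
2 | DUP | [0, 0, 0]
3 | PUSH -96 | [0, 0, 0, -96]
4 | SUB | [0, 0, 96]
5 | PUSH 29 | [0, 0, 96, 29]
6 | SWAP | [0, 0, 29, 96]
7 | PUSH -67 | [0, 0, 29, 96, -67]

[0, 0, 29, 96, -67]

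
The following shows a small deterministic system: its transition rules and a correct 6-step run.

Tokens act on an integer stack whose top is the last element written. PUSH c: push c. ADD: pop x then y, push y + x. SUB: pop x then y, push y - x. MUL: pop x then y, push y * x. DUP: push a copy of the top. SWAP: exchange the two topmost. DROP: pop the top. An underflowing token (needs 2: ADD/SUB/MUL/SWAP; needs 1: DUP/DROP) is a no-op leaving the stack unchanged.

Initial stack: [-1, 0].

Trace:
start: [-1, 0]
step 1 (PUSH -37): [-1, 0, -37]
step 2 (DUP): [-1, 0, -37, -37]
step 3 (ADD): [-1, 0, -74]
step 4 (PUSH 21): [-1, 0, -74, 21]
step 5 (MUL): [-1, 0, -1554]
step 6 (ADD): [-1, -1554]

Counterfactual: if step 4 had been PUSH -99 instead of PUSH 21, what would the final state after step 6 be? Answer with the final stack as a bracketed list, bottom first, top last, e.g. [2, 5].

(re-executing from step 4 with the substitution; state before step 4: [-1, 0, -74])
step 4 (PUSH -99): [-1, 0, -74, -99]
step 5 (MUL): [-1, 0, 7326]
step 6 (ADD): [-1, 7326]

[-1, 7326]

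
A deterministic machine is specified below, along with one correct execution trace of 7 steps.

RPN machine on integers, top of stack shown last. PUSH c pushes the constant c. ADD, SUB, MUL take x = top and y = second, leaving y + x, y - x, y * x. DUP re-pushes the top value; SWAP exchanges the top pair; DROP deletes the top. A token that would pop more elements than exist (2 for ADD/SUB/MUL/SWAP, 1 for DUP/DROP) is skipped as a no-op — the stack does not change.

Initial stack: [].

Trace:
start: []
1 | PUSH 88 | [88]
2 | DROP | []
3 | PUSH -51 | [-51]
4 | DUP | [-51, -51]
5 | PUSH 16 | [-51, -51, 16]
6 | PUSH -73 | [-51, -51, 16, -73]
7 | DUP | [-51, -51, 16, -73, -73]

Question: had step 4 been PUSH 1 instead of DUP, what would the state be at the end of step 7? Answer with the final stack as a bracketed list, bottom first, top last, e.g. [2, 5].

[-51, 1, 16, -73, -73]

(re-executing from step 4 with the substitution; state before step 4: [-51])
4 | PUSH 1 | [-51, 1]
5 | PUSH 16 | [-51, 1, 16]
6 | PUSH -73 | [-51, 1, 16, -73]
7 | DUP | [-51, 1, 16, -73, -73]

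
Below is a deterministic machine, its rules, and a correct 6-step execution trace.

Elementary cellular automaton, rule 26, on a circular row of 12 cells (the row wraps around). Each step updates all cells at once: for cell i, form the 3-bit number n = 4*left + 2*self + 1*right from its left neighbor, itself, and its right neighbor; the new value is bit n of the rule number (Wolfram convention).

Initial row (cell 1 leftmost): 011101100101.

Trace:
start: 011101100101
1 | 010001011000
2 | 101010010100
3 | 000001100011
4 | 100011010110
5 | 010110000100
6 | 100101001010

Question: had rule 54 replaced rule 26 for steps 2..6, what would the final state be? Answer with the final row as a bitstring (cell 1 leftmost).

001010001010

(re-executing steps 2..6 under rule 54; state before step 2: 010001011000)
2 | 111011100100
3 | 000100011111
4 | 101110100000
5 | 110001110001
6 | 001010001010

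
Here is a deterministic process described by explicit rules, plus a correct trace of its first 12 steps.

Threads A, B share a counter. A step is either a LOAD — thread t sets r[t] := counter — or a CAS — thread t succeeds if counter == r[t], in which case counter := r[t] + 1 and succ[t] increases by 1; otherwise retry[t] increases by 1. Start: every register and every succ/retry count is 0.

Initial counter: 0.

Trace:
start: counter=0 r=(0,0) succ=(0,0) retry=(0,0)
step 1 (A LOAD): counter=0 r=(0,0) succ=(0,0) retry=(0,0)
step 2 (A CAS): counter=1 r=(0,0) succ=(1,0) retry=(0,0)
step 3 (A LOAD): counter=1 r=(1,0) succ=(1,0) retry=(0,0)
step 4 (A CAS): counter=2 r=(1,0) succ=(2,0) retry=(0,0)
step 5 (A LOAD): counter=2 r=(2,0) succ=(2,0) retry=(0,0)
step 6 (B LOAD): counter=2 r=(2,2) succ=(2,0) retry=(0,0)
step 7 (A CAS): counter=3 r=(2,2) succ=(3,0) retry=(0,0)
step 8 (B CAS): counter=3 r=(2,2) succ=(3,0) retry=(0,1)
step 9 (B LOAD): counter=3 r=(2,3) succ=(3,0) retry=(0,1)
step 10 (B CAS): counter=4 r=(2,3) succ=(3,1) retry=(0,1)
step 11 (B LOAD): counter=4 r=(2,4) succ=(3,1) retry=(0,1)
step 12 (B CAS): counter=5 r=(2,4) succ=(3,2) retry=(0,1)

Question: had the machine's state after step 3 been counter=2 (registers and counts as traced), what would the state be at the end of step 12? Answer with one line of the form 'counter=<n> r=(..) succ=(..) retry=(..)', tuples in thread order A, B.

state after step 3 := counter=2 r=(1,0) succ=(1,0) retry=(0,0)
step 4 (A CAS): counter=2 r=(1,0) succ=(1,0) retry=(1,0)
step 5 (A LOAD): counter=2 r=(2,0) succ=(1,0) retry=(1,0)
step 6 (B LOAD): counter=2 r=(2,2) succ=(1,0) retry=(1,0)
step 7 (A CAS): counter=3 r=(2,2) succ=(2,0) retry=(1,0)
step 8 (B CAS): counter=3 r=(2,2) succ=(2,0) retry=(1,1)
step 9 (B LOAD): counter=3 r=(2,3) succ=(2,0) retry=(1,1)
step 10 (B CAS): counter=4 r=(2,3) succ=(2,1) retry=(1,1)
step 11 (B LOAD): counter=4 r=(2,4) succ=(2,1) retry=(1,1)
step 12 (B CAS): counter=5 r=(2,4) succ=(2,2) retry=(1,1)

counter=5 r=(2,4) succ=(2,2) retry=(1,1)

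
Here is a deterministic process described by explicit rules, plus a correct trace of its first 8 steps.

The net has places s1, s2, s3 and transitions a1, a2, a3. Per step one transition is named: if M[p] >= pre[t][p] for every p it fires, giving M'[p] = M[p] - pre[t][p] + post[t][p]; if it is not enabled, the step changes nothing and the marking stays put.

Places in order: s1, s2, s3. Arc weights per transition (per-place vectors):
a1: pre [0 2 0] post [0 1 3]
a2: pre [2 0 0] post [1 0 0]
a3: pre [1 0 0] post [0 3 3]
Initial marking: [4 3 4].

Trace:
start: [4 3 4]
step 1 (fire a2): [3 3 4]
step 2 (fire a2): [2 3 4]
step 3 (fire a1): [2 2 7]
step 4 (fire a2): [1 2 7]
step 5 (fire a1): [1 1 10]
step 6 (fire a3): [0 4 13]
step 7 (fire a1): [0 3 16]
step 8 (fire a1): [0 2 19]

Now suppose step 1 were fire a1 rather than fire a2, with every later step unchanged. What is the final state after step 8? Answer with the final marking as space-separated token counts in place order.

1 2 19

(re-executing from step 1 with the substitution; state before step 1: [4 3 4])
step 1 (fire a1): [4 2 7]
step 2 (fire a2): [3 2 7]
step 3 (fire a1): [3 1 10]
step 4 (fire a2): [2 1 10]
step 5 (fire a1): [2 1 10]
step 6 (fire a3): [1 4 13]
step 7 (fire a1): [1 3 16]
step 8 (fire a1): [1 2 19]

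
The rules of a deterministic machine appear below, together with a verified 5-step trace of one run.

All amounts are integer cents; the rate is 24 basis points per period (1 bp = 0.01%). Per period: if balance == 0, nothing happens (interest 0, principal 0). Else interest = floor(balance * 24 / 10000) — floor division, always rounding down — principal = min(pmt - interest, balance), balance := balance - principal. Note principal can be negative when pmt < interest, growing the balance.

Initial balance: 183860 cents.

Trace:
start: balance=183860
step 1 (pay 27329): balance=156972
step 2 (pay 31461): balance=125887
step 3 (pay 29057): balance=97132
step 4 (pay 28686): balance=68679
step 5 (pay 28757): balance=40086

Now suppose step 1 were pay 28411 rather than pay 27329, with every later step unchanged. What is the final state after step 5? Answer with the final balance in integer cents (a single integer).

(re-executing from step 1 with the substitution; state before step 1: balance=183860)
step 1 (pay 28411): balance=155890
step 2 (pay 31461): balance=124803
step 3 (pay 29057): balance=96045
step 4 (pay 28686): balance=67589
step 5 (pay 28757): balance=38994

38994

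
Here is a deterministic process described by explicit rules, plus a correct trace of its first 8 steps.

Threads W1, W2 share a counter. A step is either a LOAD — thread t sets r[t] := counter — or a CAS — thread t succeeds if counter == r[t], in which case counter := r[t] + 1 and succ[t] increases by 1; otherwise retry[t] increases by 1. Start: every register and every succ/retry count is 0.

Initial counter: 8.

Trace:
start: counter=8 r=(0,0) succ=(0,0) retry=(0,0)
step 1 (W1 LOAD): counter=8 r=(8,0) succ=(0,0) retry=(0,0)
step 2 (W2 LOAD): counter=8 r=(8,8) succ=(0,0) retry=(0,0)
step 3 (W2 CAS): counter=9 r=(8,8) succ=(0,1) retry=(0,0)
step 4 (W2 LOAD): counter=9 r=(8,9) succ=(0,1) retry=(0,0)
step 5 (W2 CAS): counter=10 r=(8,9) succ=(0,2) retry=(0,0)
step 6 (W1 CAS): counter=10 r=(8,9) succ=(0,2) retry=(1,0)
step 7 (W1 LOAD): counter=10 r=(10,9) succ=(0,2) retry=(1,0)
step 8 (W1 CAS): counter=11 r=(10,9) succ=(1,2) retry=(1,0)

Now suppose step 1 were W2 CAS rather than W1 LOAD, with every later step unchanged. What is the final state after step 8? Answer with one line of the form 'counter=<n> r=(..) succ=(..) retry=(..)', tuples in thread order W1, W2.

counter=11 r=(10,9) succ=(1,2) retry=(1,1)

(re-executing from step 1 with the substitution; state before step 1: counter=8 r=(0,0) succ=(0,0) retry=(0,0))
step 1 (W2 CAS): counter=8 r=(0,0) succ=(0,0) retry=(0,1)
step 2 (W2 LOAD): counter=8 r=(0,8) succ=(0,0) retry=(0,1)
step 3 (W2 CAS): counter=9 r=(0,8) succ=(0,1) retry=(0,1)
step 4 (W2 LOAD): counter=9 r=(0,9) succ=(0,1) retry=(0,1)
step 5 (W2 CAS): counter=10 r=(0,9) succ=(0,2) retry=(0,1)
step 6 (W1 CAS): counter=10 r=(0,9) succ=(0,2) retry=(1,1)
step 7 (W1 LOAD): counter=10 r=(10,9) succ=(0,2) retry=(1,1)
step 8 (W1 CAS): counter=11 r=(10,9) succ=(1,2) retry=(1,1)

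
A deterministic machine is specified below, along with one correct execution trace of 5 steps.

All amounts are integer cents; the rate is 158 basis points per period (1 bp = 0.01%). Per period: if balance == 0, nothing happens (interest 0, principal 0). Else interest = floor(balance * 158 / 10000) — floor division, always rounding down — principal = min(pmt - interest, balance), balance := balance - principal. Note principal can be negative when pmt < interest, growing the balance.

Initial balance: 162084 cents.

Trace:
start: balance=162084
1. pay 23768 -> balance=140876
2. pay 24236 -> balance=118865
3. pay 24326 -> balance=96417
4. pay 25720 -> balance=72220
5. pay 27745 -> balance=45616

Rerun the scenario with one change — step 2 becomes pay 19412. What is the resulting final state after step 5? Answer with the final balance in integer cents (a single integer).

50671

(re-executing from step 2 with the substitution; state before step 2: balance=140876)
2. pay 19412 -> balance=123689
3. pay 24326 -> balance=101317
4. pay 25720 -> balance=77197
5. pay 27745 -> balance=50671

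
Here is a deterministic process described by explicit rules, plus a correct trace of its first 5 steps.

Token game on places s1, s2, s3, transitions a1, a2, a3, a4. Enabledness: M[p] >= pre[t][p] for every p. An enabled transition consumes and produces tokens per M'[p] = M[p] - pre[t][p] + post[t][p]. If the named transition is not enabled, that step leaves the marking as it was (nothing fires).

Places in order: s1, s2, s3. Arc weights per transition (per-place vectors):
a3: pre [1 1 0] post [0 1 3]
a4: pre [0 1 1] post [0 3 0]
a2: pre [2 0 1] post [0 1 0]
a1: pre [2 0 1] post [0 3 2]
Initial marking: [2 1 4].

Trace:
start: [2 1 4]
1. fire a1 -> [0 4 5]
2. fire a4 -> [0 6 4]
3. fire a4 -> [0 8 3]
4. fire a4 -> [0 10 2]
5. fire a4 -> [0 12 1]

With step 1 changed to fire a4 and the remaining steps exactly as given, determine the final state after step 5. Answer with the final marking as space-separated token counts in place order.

(re-executing from step 1 with the substitution; state before step 1: [2 1 4])
1. fire a4 -> [2 3 3]
2. fire a4 -> [2 5 2]
3. fire a4 -> [2 7 1]
4. fire a4 -> [2 9 0]
5. fire a4 -> [2 9 0]

2 9 0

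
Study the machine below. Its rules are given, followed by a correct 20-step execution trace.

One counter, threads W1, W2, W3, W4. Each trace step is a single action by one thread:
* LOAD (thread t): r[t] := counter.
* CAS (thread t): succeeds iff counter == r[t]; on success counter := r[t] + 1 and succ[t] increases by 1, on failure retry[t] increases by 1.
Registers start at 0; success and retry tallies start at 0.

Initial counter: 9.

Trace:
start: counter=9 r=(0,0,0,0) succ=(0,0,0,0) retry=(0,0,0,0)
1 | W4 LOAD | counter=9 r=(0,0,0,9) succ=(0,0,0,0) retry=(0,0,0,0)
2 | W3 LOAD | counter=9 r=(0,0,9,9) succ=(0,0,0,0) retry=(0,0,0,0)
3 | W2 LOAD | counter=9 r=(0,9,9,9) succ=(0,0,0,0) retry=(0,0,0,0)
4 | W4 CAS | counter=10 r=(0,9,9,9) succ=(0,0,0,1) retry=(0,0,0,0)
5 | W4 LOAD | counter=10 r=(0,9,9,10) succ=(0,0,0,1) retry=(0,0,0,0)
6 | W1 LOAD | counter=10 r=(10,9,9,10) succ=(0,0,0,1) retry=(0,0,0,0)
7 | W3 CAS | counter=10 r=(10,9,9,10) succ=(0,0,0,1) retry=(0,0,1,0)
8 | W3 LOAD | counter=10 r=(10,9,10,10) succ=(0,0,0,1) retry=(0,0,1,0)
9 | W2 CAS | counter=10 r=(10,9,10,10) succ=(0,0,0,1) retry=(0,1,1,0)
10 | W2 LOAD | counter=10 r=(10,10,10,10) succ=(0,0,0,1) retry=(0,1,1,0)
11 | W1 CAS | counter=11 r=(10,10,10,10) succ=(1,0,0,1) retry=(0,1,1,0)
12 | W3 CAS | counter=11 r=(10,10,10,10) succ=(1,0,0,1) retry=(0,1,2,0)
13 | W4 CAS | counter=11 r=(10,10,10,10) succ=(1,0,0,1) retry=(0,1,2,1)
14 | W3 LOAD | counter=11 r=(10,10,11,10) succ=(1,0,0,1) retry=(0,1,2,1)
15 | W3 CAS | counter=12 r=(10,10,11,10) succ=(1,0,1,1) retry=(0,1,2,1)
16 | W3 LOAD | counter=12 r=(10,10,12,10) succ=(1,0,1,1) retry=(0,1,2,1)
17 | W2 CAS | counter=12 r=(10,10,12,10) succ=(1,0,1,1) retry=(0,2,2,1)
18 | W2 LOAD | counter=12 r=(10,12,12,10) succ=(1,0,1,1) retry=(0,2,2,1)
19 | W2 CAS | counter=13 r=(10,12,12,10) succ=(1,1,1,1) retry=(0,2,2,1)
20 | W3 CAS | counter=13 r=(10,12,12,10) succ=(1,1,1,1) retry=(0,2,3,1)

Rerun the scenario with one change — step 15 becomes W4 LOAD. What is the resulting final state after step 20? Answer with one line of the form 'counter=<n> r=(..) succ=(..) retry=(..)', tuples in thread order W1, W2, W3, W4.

counter=12 r=(10,11,11,11) succ=(1,1,0,1) retry=(0,2,3,1)

(re-executing from step 15 with the substitution; state before step 15: counter=11 r=(10,10,11,10) succ=(1,0,0,1) retry=(0,1,2,1))
15 | W4 LOAD | counter=11 r=(10,10,11,11) succ=(1,0,0,1) retry=(0,1,2,1)
16 | W3 LOAD | counter=11 r=(10,10,11,11) succ=(1,0,0,1) retry=(0,1,2,1)
17 | W2 CAS | counter=11 r=(10,10,11,11) succ=(1,0,0,1) retry=(0,2,2,1)
18 | W2 LOAD | counter=11 r=(10,11,11,11) succ=(1,0,0,1) retry=(0,2,2,1)
19 | W2 CAS | counter=12 r=(10,11,11,11) succ=(1,1,0,1) retry=(0,2,2,1)
20 | W3 CAS | counter=12 r=(10,11,11,11) succ=(1,1,0,1) retry=(0,2,3,1)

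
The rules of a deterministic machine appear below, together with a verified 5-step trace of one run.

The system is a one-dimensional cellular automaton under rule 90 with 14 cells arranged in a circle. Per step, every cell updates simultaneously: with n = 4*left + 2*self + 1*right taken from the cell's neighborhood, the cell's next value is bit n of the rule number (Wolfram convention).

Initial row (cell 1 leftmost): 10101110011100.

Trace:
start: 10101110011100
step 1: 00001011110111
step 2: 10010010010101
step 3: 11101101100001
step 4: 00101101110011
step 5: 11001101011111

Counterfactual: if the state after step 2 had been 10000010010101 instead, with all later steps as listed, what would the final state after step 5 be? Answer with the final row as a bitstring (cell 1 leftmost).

state after step 2 := 10000010010101
step 3: 11000101100001
step 4: 01101001110011
step 5: 01100111011111

01100111011111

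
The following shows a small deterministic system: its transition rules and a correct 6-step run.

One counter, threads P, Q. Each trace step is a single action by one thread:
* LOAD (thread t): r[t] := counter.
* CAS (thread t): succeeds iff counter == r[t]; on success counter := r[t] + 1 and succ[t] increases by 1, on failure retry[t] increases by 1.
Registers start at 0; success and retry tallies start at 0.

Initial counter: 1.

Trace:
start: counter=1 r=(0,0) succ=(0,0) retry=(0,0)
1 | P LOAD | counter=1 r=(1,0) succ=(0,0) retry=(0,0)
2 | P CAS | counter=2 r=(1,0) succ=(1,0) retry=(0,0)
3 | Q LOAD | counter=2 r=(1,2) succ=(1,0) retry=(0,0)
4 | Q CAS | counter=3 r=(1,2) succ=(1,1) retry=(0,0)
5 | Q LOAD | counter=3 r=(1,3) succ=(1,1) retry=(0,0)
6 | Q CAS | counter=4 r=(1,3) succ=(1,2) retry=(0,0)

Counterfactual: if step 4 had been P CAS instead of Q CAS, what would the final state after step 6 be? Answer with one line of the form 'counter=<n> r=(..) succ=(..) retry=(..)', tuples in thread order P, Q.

(re-executing from step 4 with the substitution; state before step 4: counter=2 r=(1,2) succ=(1,0) retry=(0,0))
4 | P CAS | counter=2 r=(1,2) succ=(1,0) retry=(1,0)
5 | Q LOAD | counter=2 r=(1,2) succ=(1,0) retry=(1,0)
6 | Q CAS | counter=3 r=(1,2) succ=(1,1) retry=(1,0)

counter=3 r=(1,2) succ=(1,1) retry=(1,0)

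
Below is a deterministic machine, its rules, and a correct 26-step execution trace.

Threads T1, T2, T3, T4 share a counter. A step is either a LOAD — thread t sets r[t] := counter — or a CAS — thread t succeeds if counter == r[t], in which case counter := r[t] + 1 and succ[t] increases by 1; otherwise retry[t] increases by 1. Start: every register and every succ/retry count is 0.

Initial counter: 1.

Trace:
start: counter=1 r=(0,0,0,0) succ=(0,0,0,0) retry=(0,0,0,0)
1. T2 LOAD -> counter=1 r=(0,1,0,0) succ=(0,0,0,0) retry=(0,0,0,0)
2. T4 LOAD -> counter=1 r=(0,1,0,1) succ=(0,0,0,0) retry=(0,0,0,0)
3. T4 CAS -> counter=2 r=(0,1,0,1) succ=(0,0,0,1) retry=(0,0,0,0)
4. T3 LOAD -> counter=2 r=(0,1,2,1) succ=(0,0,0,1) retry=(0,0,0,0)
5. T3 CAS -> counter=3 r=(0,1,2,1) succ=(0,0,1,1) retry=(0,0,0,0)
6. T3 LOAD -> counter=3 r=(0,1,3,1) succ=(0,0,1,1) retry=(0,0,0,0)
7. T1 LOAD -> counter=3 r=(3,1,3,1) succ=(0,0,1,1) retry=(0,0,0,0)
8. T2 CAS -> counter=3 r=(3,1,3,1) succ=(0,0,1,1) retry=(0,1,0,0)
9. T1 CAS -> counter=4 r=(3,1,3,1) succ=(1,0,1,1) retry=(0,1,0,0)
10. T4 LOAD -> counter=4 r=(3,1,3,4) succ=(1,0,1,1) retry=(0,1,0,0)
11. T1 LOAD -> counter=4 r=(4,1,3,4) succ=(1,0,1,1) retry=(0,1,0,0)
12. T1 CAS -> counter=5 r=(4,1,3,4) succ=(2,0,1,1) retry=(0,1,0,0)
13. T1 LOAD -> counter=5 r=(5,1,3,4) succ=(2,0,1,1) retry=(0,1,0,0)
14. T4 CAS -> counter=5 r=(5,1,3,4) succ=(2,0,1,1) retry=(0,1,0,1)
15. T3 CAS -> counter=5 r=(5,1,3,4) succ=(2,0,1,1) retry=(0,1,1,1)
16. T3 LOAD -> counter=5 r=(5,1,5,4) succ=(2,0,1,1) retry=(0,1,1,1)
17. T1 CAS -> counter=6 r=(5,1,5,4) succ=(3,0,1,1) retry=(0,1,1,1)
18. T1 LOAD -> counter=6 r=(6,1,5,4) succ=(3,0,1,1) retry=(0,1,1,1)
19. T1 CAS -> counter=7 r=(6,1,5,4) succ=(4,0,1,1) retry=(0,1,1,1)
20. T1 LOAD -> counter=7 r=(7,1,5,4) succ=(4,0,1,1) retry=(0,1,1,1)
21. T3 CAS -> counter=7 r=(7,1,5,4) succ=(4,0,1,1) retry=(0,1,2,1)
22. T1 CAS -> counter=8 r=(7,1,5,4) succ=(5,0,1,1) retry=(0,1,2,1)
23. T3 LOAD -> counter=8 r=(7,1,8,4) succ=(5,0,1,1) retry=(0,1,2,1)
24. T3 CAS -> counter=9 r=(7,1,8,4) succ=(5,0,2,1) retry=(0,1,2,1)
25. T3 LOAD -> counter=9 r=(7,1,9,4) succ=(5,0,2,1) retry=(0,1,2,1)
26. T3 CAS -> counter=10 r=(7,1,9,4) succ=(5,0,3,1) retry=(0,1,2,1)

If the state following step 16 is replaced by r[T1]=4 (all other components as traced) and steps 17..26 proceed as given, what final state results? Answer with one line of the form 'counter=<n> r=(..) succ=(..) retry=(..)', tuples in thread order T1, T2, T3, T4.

counter=9 r=(6,1,8,4) succ=(4,0,3,1) retry=(1,1,2,1)

state after step 16 := counter=5 r=(4,1,5,4) succ=(2,0,1,1) retry=(0,1,1,1)
17. T1 CAS -> counter=5 r=(4,1,5,4) succ=(2,0,1,1) retry=(1,1,1,1)
18. T1 LOAD -> counter=5 r=(5,1,5,4) succ=(2,0,1,1) retry=(1,1,1,1)
19. T1 CAS -> counter=6 r=(5,1,5,4) succ=(3,0,1,1) retry=(1,1,1,1)
20. T1 LOAD -> counter=6 r=(6,1,5,4) succ=(3,0,1,1) retry=(1,1,1,1)
21. T3 CAS -> counter=6 r=(6,1,5,4) succ=(3,0,1,1) retry=(1,1,2,1)
22. T1 CAS -> counter=7 r=(6,1,5,4) succ=(4,0,1,1) retry=(1,1,2,1)
23. T3 LOAD -> counter=7 r=(6,1,7,4) succ=(4,0,1,1) retry=(1,1,2,1)
24. T3 CAS -> counter=8 r=(6,1,7,4) succ=(4,0,2,1) retry=(1,1,2,1)
25. T3 LOAD -> counter=8 r=(6,1,8,4) succ=(4,0,2,1) retry=(1,1,2,1)
26. T3 CAS -> counter=9 r=(6,1,8,4) succ=(4,0,3,1) retry=(1,1,2,1)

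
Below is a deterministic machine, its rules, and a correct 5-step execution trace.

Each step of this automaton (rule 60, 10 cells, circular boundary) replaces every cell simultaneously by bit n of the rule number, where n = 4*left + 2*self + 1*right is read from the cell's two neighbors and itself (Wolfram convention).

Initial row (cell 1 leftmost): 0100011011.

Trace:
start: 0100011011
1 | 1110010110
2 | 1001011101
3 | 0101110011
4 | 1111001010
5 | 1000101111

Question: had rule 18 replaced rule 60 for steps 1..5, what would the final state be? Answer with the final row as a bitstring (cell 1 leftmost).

1000001000

(re-executing steps 1..5 under rule 18; state before step 1: 0100011011)
1 | 0010100000
2 | 0100010000
3 | 1010101000
4 | 0000000101
5 | 1000001000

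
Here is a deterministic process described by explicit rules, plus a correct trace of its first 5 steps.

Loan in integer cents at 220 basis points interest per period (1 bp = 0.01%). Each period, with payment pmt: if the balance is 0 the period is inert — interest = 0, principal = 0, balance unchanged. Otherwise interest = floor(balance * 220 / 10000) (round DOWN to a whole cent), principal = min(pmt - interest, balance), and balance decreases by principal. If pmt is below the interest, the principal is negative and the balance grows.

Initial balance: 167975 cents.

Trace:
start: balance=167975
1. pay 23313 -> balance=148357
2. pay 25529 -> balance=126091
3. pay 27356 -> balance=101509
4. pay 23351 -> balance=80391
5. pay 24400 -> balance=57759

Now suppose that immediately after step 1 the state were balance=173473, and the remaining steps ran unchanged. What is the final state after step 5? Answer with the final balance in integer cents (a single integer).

state after step 1 := balance=173473
2. pay 25529 -> balance=151760
3. pay 27356 -> balance=127742
4. pay 23351 -> balance=107201
5. pay 24400 -> balance=85159

85159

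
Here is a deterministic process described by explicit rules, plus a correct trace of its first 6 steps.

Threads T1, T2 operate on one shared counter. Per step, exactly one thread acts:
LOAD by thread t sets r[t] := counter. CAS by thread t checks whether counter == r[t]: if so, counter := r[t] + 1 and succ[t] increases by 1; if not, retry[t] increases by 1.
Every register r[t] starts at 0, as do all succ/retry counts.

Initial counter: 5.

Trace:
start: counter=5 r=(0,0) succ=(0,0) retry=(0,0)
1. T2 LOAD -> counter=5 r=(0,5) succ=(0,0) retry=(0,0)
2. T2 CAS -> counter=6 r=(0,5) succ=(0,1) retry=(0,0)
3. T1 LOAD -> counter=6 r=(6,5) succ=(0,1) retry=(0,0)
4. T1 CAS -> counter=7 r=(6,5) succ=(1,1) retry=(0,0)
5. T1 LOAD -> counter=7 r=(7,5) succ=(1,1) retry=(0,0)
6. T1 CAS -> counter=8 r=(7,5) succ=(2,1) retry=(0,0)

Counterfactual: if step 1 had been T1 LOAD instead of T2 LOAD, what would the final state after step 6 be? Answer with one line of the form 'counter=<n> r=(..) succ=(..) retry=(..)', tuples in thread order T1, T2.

counter=7 r=(6,0) succ=(2,0) retry=(0,1)

(re-executing from step 1 with the substitution; state before step 1: counter=5 r=(0,0) succ=(0,0) retry=(0,0))
1. T1 LOAD -> counter=5 r=(5,0) succ=(0,0) retry=(0,0)
2. T2 CAS -> counter=5 r=(5,0) succ=(0,0) retry=(0,1)
3. T1 LOAD -> counter=5 r=(5,0) succ=(0,0) retry=(0,1)
4. T1 CAS -> counter=6 r=(5,0) succ=(1,0) retry=(0,1)
5. T1 LOAD -> counter=6 r=(6,0) succ=(1,0) retry=(0,1)
6. T1 CAS -> counter=7 r=(6,0) succ=(2,0) retry=(0,1)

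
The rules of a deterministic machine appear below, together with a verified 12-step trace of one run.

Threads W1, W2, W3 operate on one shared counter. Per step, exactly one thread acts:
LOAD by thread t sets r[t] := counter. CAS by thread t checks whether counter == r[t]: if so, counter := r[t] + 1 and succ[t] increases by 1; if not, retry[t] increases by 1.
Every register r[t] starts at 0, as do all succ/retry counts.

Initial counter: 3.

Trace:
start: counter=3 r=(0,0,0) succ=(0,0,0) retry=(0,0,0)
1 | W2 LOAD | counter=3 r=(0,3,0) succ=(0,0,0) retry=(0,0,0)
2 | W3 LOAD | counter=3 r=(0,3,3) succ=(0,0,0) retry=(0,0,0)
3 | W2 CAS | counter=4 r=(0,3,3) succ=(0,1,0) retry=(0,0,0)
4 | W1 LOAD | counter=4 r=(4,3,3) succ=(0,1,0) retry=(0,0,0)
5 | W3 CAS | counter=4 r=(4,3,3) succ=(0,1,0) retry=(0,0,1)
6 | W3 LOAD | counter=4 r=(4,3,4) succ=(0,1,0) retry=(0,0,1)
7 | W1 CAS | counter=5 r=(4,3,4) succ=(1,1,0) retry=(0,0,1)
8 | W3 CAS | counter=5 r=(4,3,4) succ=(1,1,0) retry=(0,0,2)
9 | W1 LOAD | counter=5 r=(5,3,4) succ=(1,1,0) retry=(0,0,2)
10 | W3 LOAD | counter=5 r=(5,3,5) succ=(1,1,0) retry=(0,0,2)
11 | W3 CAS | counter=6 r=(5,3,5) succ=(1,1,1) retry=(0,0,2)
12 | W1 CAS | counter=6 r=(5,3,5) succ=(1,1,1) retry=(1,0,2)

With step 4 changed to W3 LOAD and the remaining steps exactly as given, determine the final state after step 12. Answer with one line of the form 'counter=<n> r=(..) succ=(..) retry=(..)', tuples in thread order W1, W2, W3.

(re-executing from step 4 with the substitution; state before step 4: counter=4 r=(0,3,3) succ=(0,1,0) retry=(0,0,0))
4 | W3 LOAD | counter=4 r=(0,3,4) succ=(0,1,0) retry=(0,0,0)
5 | W3 CAS | counter=5 r=(0,3,4) succ=(0,1,1) retry=(0,0,0)
6 | W3 LOAD | counter=5 r=(0,3,5) succ=(0,1,1) retry=(0,0,0)
7 | W1 CAS | counter=5 r=(0,3,5) succ=(0,1,1) retry=(1,0,0)
8 | W3 CAS | counter=6 r=(0,3,5) succ=(0,1,2) retry=(1,0,0)
9 | W1 LOAD | counter=6 r=(6,3,5) succ=(0,1,2) retry=(1,0,0)
10 | W3 LOAD | counter=6 r=(6,3,6) succ=(0,1,2) retry=(1,0,0)
11 | W3 CAS | counter=7 r=(6,3,6) succ=(0,1,3) retry=(1,0,0)
12 | W1 CAS | counter=7 r=(6,3,6) succ=(0,1,3) retry=(2,0,0)

counter=7 r=(6,3,6) succ=(0,1,3) retry=(2,0,0)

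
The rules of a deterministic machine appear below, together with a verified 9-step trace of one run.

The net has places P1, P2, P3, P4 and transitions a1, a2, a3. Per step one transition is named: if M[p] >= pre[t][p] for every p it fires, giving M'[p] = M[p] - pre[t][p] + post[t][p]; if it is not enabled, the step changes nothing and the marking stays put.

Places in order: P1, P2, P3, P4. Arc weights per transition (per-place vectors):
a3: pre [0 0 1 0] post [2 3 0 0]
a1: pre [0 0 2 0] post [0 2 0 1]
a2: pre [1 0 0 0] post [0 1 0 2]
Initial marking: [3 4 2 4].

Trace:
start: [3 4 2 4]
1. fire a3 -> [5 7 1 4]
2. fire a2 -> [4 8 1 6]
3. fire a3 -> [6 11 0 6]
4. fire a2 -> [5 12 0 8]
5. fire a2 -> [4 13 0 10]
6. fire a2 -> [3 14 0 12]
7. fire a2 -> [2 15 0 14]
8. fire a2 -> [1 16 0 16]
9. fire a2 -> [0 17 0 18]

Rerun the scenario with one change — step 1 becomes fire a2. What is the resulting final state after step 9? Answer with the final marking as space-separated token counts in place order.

(re-executing from step 1 with the substitution; state before step 1: [3 4 2 4])
1. fire a2 -> [2 5 2 6]
2. fire a2 -> [1 6 2 8]
3. fire a3 -> [3 9 1 8]
4. fire a2 -> [2 10 1 10]
5. fire a2 -> [1 11 1 12]
6. fire a2 -> [0 12 1 14]
7. fire a2 -> [0 12 1 14]
8. fire a2 -> [0 12 1 14]
9. fire a2 -> [0 12 1 14]

0 12 1 14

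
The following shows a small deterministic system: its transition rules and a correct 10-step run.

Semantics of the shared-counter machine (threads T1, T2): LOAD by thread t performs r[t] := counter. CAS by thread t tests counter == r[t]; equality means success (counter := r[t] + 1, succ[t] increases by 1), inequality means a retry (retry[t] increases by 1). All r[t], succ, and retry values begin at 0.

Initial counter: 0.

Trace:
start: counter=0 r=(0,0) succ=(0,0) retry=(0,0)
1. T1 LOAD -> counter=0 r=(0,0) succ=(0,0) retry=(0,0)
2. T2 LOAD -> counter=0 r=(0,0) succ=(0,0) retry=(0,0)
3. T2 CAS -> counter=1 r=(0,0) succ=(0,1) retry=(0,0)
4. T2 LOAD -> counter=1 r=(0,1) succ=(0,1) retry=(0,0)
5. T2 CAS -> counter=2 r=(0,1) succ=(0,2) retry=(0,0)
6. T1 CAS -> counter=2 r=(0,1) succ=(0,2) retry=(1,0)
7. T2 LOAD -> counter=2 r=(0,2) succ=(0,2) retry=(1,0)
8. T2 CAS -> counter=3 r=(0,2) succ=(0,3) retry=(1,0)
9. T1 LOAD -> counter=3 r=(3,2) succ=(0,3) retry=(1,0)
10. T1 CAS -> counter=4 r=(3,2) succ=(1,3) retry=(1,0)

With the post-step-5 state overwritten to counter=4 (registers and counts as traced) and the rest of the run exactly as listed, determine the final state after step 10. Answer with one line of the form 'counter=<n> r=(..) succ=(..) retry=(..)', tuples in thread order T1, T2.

counter=6 r=(5,4) succ=(1,3) retry=(1,0)

state after step 5 := counter=4 r=(0,1) succ=(0,2) retry=(0,0)
6. T1 CAS -> counter=4 r=(0,1) succ=(0,2) retry=(1,0)
7. T2 LOAD -> counter=4 r=(0,4) succ=(0,2) retry=(1,0)
8. T2 CAS -> counter=5 r=(0,4) succ=(0,3) retry=(1,0)
9. T1 LOAD -> counter=5 r=(5,4) succ=(0,3) retry=(1,0)
10. T1 CAS -> counter=6 r=(5,4) succ=(1,3) retry=(1,0)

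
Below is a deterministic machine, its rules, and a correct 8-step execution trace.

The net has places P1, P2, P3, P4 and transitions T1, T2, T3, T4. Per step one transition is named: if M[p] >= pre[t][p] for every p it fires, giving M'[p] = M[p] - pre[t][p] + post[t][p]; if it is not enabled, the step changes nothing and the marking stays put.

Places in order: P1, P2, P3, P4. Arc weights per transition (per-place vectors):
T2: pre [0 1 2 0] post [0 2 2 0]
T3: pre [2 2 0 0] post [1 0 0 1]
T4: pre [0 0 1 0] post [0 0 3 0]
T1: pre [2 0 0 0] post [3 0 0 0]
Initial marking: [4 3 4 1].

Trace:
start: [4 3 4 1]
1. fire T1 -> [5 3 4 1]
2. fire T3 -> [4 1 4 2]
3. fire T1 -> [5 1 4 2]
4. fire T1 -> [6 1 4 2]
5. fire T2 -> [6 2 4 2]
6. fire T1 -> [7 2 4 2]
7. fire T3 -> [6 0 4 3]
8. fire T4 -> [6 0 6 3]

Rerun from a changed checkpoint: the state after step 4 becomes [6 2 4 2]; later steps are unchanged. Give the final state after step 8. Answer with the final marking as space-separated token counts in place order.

state after step 4 := [6 2 4 2]
5. fire T2 -> [6 3 4 2]
6. fire T1 -> [7 3 4 2]
7. fire T3 -> [6 1 4 3]
8. fire T4 -> [6 1 6 3]

6 1 6 3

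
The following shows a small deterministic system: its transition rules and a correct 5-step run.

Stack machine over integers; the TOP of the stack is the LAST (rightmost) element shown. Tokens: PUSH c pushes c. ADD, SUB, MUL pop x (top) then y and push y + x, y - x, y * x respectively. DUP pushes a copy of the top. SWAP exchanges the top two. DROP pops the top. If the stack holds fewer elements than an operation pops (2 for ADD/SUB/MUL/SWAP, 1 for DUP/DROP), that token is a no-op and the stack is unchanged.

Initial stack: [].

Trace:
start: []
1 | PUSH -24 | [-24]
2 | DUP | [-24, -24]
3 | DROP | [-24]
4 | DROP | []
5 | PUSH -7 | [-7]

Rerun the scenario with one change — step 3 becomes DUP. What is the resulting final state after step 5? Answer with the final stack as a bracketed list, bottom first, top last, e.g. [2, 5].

[-24, -24, -7]

(re-executing from step 3 with the substitution; state before step 3: [-24, -24])
3 | DUP | [-24, -24, -24]
4 | DROP | [-24, -24]
5 | PUSH -7 | [-24, -24, -7]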